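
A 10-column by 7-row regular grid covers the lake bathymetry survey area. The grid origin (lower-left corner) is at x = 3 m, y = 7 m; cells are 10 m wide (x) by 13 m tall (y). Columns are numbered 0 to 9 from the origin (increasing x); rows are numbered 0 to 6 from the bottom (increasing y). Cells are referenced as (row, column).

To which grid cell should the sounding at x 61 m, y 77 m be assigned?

Column index: ⌊(61 − 3) / 10⌋ = ⌊5.800⌋ = 5
Row offset from origin: ⌊(77 − 7) / 13⌋ = ⌊5.385⌋ = 5 → row 5

(5, 5)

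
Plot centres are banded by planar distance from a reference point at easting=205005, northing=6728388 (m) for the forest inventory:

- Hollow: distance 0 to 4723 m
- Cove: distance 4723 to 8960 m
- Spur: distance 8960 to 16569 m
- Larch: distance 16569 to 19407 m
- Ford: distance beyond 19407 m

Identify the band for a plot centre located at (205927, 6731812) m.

Hollow

Distance = √((205927−205005)² + (6731812−6728388)²) = √(850084.000 + 11723776.000) = 3545.964 m.
0 ≤ 3545.964 < 4723 → Hollow.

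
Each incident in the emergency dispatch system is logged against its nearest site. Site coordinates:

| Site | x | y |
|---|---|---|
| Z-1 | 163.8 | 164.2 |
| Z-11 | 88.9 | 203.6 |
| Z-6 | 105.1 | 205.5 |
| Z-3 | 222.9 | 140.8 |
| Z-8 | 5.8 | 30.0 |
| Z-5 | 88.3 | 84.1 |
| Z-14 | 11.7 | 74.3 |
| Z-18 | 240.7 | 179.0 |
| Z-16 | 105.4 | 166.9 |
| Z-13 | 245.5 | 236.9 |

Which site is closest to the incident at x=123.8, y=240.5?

Z-6

Squared distances to each site:
Z-1: 7421.690; Z-11: 2579.620; Z-6: 1574.690; Z-3: 19760.900; Z-8: 58234.250; Z-5: 25721.210; Z-14: 40188.850; Z-18: 17447.860; Z-16: 5755.520; Z-13: 14823.850.
Minimum at Z-6.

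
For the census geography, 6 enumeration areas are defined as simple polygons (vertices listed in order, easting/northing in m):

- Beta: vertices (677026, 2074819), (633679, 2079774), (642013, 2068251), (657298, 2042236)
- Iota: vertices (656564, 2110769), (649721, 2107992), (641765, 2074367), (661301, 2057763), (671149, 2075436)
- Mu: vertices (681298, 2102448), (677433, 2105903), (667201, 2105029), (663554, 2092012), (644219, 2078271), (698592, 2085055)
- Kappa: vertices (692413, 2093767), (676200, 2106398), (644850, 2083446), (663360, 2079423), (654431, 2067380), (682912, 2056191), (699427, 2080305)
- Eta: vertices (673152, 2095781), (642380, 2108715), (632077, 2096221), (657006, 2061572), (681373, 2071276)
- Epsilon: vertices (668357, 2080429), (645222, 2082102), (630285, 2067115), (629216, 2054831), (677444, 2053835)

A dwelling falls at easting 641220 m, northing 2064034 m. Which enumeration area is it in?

Epsilon

Cast a ray rightward from (641220, 2064034). For each polygon, the edges (by vertex number in listed order) whose endpoints lie on opposite sides of northing = 2064034, where each meets that height, and whether that is right or left of the point:
Beta: 3–4 at easting≈644490.7 (right), 4–1 at easting≈670496.0 (right) → 2 crossings.
Iota: 3–4 at easting≈653922.6 (right), 4–5 at easting≈664795.4 (right) → 2 crossings.
Mu: no edge straddles that height → 0 crossings.
Kappa: 5–6 at easting≈662948.1 (right), 6–7 at easting≈688283.4 (right) → 2 crossings.
Eta: 3–4 at easting≈655234.7 (right), 4–5 at easting≈663188.1 (right) → 2 crossings.
Epsilon: 3–4 at easting≈630016.9 (left), 5–1 at easting≈673959.1 (right) → 1 crossing.
Only Epsilon has an odd count, so the point is inside Epsilon.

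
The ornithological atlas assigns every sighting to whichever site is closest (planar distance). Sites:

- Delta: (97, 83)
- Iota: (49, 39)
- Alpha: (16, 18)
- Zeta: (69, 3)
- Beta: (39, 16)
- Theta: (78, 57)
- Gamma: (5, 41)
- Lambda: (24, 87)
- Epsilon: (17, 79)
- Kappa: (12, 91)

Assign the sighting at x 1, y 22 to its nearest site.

Alpha

Squared distances to each site:
Delta: 12937.000; Iota: 2593.000; Alpha: 241.000; Zeta: 4985.000; Beta: 1480.000; Theta: 7154.000; Gamma: 377.000; Lambda: 4754.000; Epsilon: 3505.000; Kappa: 4882.000.
Minimum at Alpha.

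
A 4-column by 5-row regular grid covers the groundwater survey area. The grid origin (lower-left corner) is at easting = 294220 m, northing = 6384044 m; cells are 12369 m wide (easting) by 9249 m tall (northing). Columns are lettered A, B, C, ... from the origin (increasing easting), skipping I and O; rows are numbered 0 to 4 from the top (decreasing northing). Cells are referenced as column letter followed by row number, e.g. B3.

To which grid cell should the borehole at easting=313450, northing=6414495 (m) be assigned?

Column index: ⌊(313450 − 294220) / 12369⌋ = ⌊1.555⌋ = 1 → column B
Row offset from origin: ⌊(6414495 − 6384044) / 9249⌋ = ⌊3.292⌋ = 3 → row 1 (counted from top)

B1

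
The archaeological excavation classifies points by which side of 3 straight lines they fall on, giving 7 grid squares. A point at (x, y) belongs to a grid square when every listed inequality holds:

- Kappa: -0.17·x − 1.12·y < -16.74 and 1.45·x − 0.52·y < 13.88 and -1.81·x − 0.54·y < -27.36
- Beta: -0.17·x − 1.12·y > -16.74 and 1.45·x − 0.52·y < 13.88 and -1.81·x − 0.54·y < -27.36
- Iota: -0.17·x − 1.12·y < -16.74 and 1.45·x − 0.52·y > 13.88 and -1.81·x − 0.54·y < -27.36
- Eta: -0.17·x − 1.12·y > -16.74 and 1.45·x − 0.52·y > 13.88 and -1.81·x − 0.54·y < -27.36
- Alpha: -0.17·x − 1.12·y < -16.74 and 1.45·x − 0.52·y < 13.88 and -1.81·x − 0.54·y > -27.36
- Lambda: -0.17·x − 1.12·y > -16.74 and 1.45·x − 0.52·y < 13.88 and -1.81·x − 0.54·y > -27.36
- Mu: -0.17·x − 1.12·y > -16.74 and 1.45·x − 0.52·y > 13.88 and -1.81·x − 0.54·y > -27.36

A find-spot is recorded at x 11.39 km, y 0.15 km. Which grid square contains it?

-0.17·11.39 − 1.12·0.15 = -2.104, which is > -16.74
1.45·11.39 − 0.52·0.15 = 16.438, which is > 13.88
-1.81·11.39 − 0.54·0.15 = -20.697, which is > -27.36
This sign pattern matches Mu.

Mu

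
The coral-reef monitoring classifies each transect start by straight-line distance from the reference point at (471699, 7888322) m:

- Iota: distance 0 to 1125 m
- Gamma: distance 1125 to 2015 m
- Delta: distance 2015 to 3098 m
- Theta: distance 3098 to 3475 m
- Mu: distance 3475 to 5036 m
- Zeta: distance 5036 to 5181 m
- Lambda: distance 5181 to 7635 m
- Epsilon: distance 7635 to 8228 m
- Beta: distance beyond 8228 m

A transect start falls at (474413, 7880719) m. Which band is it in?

Epsilon

Distance = √((474413−471699)² + (7880719−7888322)²) = √(7365796.000 + 57805609.000) = 8072.881 m.
7635 ≤ 8072.881 < 8228 → Epsilon.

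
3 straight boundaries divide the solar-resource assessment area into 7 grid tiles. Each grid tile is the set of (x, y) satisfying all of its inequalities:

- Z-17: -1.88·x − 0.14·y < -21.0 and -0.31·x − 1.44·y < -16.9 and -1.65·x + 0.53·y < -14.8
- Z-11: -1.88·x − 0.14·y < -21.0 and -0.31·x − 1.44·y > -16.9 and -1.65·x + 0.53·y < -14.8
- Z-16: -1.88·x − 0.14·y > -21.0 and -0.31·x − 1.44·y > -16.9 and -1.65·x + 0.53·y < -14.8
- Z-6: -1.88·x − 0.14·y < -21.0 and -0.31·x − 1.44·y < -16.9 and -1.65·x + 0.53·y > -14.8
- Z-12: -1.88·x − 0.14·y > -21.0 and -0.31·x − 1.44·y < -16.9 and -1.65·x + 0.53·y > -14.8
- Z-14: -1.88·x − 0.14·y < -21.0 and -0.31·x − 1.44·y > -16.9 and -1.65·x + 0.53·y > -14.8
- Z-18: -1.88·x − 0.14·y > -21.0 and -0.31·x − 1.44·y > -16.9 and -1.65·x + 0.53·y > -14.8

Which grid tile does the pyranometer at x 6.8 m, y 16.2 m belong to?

Z-12

-1.88·6.8 − 0.14·16.2 = -15.052, which is > -21.0
-0.31·6.8 − 1.44·16.2 = -25.436, which is < -16.9
-1.65·6.8 + 0.53·16.2 = -2.634, which is > -14.8
This sign pattern matches Z-12.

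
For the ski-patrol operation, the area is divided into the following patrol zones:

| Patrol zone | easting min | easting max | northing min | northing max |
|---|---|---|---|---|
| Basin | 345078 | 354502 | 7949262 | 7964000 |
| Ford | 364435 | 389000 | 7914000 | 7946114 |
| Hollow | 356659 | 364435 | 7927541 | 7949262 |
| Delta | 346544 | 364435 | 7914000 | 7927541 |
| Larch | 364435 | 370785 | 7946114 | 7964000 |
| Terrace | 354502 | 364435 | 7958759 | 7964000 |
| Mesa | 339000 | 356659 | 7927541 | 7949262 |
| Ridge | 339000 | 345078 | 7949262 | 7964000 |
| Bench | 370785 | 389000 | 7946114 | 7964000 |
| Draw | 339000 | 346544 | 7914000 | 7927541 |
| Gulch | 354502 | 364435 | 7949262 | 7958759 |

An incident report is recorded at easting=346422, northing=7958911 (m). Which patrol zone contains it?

The point has easting = 346422 and northing = 7958911.
Only Basin satisfies 345078 ≤ easting ≤ 354502 and 7949262 ≤ northing ≤ 7964000.

Basin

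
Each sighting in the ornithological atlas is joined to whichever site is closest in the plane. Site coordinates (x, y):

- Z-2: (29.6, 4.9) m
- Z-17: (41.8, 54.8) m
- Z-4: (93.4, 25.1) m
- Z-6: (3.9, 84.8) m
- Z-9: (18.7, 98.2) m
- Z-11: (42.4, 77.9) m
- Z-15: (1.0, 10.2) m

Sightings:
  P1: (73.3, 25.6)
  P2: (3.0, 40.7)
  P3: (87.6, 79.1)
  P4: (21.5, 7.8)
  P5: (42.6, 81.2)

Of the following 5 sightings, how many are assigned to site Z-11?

P1 → Z-4
P2 → Z-15
P3 → Z-11
P4 → Z-2
P5 → Z-11
2 of the 5 go to Z-11.

2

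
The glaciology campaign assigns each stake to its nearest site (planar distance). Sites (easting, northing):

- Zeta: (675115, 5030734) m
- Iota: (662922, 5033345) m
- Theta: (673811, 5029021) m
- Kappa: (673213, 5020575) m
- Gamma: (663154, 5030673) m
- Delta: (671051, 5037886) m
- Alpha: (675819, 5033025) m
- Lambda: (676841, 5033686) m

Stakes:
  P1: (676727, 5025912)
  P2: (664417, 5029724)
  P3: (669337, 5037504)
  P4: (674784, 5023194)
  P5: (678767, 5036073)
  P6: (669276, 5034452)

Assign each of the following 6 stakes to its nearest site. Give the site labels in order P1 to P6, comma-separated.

Theta, Gamma, Delta, Kappa, Lambda, Delta

P1 → Theta (d²=18168937.00)
P2 → Gamma (d²=2495770.00)
P3 → Delta (d²=3083720.00)
P4 → Kappa (d²=9327202.00)
P5 → Lambda (d²=9407245.00)
P6 → Delta (d²=14942981.00)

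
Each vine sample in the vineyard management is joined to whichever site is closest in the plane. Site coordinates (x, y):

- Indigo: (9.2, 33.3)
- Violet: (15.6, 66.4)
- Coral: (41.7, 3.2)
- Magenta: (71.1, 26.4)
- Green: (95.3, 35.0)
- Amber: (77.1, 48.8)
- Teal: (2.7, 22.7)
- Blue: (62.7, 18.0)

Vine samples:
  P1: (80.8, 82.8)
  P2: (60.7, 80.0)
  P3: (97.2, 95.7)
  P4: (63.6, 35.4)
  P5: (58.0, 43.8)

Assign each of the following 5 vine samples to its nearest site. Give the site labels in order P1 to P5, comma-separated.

P1 → Amber (d²=1169.69)
P2 → Amber (d²=1242.40)
P3 → Amber (d²=2603.62)
P4 → Magenta (d²=137.25)
P5 → Amber (d²=389.81)

Amber, Amber, Amber, Magenta, Amber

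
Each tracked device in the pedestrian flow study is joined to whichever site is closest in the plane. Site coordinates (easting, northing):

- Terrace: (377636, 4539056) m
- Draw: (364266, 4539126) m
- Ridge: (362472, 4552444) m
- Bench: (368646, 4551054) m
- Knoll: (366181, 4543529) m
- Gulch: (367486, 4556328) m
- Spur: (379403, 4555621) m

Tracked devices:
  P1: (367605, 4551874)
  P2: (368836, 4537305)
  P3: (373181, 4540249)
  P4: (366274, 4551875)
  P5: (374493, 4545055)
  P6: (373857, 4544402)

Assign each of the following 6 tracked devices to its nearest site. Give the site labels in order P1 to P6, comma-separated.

P1 → Bench (d²=1756081.00)
P2 → Draw (d²=24200941.00)
P3 → Terrace (d²=21270274.00)
P4 → Bench (d²=6300425.00)
P5 → Terrace (d²=45866450.00)
P6 → Terrace (d²=42860557.00)

Bench, Draw, Terrace, Bench, Terrace, Terrace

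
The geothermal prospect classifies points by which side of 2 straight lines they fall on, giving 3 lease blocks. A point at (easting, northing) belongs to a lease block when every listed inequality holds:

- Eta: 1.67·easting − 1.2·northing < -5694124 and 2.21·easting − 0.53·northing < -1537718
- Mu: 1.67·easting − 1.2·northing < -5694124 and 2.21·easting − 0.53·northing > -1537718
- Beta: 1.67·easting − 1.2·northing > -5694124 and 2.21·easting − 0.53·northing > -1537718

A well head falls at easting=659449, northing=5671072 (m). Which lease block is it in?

Eta

1.67·659449 − 1.2·5671072 = -5704006.570, which is < -5694124
2.21·659449 − 0.53·5671072 = -1548285.870, which is < -1537718
This sign pattern matches Eta.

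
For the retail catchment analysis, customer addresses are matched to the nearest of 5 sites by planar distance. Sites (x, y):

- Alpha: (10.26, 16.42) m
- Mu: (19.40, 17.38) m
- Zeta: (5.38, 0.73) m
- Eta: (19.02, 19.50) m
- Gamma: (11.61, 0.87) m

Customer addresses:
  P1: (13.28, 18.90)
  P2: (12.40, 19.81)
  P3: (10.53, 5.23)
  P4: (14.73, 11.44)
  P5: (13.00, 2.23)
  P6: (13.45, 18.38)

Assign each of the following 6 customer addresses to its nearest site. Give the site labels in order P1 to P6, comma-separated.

Alpha, Alpha, Gamma, Alpha, Gamma, Alpha

P1 → Alpha (d²=15.27)
P2 → Alpha (d²=16.07)
P3 → Gamma (d²=20.18)
P4 → Alpha (d²=44.78)
P5 → Gamma (d²=3.78)
P6 → Alpha (d²=14.02)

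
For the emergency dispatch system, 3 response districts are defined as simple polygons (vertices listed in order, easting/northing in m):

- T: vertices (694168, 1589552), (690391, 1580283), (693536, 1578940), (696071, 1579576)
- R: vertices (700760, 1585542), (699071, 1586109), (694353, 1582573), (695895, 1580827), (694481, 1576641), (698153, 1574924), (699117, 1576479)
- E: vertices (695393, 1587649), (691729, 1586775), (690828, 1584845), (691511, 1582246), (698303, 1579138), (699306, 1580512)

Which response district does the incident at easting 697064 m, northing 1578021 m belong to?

R

Cast a ray rightward from (697064, 1578021). For each polygon, the edges (by vertex number in listed order) whose endpoints lie on opposite sides of northing = 1578021, where each meets that height, and whether that is right or left of the point:
T: no edge straddles that height → 0 crossings.
R: 4–5 at easting≈694947.2 (left), 7–1 at easting≈699396.5 (right) → 1 crossing.
E: no edge straddles that height → 0 crossings.
Only R has an odd count, so the point is inside R.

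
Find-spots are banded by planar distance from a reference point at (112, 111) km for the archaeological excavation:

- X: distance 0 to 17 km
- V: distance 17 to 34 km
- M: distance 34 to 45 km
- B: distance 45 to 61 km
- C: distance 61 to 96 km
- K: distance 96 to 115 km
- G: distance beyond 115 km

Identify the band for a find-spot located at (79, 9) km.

K

Distance = √((79−112)² + (9−111)²) = √(1089.000 + 10404.000) = 107.205 km.
96 ≤ 107.205 < 115 → K.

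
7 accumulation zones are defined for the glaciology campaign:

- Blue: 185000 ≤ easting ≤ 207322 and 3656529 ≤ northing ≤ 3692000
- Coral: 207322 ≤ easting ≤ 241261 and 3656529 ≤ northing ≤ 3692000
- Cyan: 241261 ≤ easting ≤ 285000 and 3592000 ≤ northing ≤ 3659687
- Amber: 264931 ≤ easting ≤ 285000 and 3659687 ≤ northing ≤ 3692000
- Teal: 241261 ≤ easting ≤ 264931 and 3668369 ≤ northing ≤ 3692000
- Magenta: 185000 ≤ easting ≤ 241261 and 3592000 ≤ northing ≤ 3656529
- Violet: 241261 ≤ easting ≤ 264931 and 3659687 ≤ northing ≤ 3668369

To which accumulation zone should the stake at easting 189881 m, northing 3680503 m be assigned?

Blue

The point has easting = 189881 and northing = 3680503.
Only Blue satisfies 185000 ≤ easting ≤ 207322 and 3656529 ≤ northing ≤ 3692000.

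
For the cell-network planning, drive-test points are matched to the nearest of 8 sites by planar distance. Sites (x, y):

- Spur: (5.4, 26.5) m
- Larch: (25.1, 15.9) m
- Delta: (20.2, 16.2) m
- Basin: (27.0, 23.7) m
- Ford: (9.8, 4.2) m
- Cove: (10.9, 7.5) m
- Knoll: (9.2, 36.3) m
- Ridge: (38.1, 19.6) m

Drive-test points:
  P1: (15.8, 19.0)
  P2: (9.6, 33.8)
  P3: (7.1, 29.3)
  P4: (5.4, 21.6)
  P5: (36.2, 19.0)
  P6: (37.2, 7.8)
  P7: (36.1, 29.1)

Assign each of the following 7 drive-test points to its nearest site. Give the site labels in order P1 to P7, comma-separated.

Delta, Knoll, Spur, Spur, Ridge, Ridge, Ridge

P1 → Delta (d²=27.20)
P2 → Knoll (d²=6.41)
P3 → Spur (d²=10.73)
P4 → Spur (d²=24.01)
P5 → Ridge (d²=3.97)
P6 → Ridge (d²=140.05)
P7 → Ridge (d²=94.25)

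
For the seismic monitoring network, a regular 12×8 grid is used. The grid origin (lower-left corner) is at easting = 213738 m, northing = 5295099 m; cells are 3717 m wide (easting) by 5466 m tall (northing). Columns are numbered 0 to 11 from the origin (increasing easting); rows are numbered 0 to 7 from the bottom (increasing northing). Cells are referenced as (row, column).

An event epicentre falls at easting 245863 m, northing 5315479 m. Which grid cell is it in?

Column index: ⌊(245863 − 213738) / 3717⌋ = ⌊8.643⌋ = 8
Row offset from origin: ⌊(5315479 − 5295099) / 5466⌋ = ⌊3.729⌋ = 3 → row 3

(3, 8)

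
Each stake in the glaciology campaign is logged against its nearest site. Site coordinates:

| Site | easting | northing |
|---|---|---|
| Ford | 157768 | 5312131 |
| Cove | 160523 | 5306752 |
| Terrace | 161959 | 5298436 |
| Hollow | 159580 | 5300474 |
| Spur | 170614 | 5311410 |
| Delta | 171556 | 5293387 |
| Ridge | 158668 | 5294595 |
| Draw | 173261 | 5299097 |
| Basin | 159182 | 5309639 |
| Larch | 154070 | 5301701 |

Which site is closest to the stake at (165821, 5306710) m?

Squared distances to each site:
Ford: 94238050.000; Cove: 28070568.000; Terrace: 83374120.000; Hollow: 77837777.000; Spur: 45062849.000; Delta: 210392554.000; Ridge: 197938634.000; Draw: 113311369.000; Basin: 52655362.000; Larch: 163176082.000.
Minimum at Cove.

Cove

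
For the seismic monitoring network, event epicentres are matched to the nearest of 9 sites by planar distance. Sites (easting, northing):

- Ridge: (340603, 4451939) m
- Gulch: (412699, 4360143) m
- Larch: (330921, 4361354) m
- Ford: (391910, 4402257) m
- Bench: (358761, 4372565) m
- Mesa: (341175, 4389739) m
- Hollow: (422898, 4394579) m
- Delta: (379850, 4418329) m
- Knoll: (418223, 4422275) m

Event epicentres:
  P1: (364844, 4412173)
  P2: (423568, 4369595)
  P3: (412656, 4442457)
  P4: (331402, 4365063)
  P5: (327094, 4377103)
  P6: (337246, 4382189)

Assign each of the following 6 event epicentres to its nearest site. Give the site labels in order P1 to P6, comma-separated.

P1 → Delta (d²=263076372.00)
P2 → Gulch (d²=207475465.00)
P3 → Knoll (d²=438304613.00)
P4 → Larch (d²=13988042.00)
P5 → Larch (d²=262676930.00)
P6 → Mesa (d²=72439541.00)

Delta, Gulch, Knoll, Larch, Larch, Mesa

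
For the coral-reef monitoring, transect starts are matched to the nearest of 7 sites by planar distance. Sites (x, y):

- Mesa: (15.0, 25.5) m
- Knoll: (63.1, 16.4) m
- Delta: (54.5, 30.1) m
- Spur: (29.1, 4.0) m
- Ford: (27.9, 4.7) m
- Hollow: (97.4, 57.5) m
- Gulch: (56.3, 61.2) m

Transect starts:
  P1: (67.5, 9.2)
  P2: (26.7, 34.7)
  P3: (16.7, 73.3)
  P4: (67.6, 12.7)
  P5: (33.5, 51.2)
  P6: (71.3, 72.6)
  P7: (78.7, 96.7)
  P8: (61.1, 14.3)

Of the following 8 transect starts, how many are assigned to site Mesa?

1

P1 → Knoll
P2 → Mesa
P3 → Gulch
P4 → Knoll
P5 → Gulch
P6 → Gulch
P7 → Gulch
P8 → Knoll
1 of the 8 goes to Mesa.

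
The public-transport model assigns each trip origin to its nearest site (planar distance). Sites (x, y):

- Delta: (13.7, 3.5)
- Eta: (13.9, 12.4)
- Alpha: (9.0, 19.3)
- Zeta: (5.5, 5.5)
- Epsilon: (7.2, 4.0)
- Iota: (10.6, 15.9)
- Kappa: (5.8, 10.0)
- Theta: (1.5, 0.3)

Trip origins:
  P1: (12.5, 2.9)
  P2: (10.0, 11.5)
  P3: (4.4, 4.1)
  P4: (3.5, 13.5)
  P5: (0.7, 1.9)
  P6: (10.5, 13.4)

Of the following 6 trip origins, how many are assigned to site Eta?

1

P1 → Delta
P2 → Eta
P3 → Zeta
P4 → Kappa
P5 → Theta
P6 → Iota
1 of the 6 goes to Eta.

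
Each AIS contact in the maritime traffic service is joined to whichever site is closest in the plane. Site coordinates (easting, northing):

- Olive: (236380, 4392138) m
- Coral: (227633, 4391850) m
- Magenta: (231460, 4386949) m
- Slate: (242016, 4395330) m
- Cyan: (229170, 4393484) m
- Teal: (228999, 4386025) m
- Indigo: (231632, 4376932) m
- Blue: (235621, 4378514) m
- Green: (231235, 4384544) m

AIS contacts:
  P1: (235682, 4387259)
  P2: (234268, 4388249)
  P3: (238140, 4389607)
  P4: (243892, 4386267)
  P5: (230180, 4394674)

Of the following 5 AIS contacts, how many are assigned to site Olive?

1

P1 → Magenta
P2 → Magenta
P3 → Olive
P4 → Slate
P5 → Cyan
1 of the 5 goes to Olive.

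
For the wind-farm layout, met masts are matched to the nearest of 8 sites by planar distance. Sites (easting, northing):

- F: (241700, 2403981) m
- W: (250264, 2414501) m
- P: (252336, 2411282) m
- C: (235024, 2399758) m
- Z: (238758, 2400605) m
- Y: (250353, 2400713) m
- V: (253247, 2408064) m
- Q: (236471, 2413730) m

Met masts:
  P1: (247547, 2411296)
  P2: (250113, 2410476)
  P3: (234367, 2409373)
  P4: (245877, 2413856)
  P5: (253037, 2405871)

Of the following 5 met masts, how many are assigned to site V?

P1 → W
P2 → P
P3 → Q
P4 → W
P5 → V
1 of the 5 goes to V.

1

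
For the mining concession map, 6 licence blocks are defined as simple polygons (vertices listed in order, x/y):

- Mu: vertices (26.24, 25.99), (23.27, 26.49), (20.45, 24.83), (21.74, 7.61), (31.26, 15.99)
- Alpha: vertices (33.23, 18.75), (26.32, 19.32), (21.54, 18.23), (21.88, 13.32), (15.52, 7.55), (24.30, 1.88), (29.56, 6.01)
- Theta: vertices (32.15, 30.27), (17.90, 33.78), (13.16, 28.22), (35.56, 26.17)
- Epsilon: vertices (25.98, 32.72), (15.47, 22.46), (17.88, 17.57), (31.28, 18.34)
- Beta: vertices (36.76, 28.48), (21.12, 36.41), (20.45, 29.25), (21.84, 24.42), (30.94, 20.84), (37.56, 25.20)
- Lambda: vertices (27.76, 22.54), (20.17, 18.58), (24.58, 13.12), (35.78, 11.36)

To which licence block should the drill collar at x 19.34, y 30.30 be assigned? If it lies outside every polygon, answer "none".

Theta

Cast a ray rightward from (19.34, 30.30). For each polygon, the edges (by vertex number in listed order) whose endpoints lie on opposite sides of y = 30.30, where each meets that height, and whether that is right or left of the point:
Mu: no edge straddles that height → 0 crossings.
Alpha: no edge straddles that height → 0 crossings.
Theta: 1–2 at x≈32.028 (right), 2–3 at x≈14.933 (left) → 1 crossing.
Epsilon: 1–2 at x≈23.501 (right), 4–1 at x≈26.872 (right) → 2 crossings.
Beta: 1–2 at x≈33.170 (right), 2–3 at x≈20.548 (right) → 2 crossings.
Lambda: no edge straddles that height → 0 crossings.
Only Theta has an odd count, so the point is inside Theta.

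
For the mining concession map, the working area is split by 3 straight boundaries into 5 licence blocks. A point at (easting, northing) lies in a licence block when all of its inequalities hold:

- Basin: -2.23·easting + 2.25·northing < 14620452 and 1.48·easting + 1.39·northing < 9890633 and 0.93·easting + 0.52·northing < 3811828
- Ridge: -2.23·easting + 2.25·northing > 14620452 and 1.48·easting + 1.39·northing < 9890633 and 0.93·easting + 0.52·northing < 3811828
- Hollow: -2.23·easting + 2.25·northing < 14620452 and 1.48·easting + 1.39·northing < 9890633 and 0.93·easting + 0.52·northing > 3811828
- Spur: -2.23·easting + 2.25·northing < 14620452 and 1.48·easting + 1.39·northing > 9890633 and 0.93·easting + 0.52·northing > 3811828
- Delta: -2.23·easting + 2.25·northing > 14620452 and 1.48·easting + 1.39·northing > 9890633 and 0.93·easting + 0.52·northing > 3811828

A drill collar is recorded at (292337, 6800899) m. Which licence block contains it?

Ridge

-2.23·292337 + 2.25·6800899 = 14650111.240, which is > 14620452
1.48·292337 + 1.39·6800899 = 9885908.370, which is < 9890633
0.93·292337 + 0.52·6800899 = 3808340.890, which is < 3811828
This sign pattern matches Ridge.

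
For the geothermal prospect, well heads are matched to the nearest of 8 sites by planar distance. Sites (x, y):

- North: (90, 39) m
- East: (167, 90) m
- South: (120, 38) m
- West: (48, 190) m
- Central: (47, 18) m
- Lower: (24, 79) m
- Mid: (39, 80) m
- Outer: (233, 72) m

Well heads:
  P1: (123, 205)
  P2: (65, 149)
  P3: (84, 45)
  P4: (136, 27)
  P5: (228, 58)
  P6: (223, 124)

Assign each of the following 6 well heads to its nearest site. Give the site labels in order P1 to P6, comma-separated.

West, West, North, South, Outer, Outer

P1 → West (d²=5850.00)
P2 → West (d²=1970.00)
P3 → North (d²=72.00)
P4 → South (d²=377.00)
P5 → Outer (d²=221.00)
P6 → Outer (d²=2804.00)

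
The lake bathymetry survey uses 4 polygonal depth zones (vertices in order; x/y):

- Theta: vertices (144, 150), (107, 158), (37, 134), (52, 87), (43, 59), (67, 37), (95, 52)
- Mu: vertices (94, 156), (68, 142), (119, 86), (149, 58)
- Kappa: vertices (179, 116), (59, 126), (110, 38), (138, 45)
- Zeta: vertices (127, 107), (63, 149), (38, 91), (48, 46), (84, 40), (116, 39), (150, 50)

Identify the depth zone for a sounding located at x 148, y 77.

Cast a ray rightward from (148, 77). For each polygon, the edges (by vertex number in listed order) whose endpoints lie on opposite sides of y = 77, where each meets that height, and whether that is right or left of the point:
Theta: 4–5 at x≈48.8 (left), 7–1 at x≈107.5 (left) → 0 crossings.
Mu: 3–4 at x≈128.6 (left), 4–1 at x≈138.3 (left) → 0 crossings.
Kappa: 2–3 at x≈87.4 (left), 4–1 at x≈156.5 (right) → 1 crossing.
Zeta: 3–4 at x≈41.1 (left), 7–1 at x≈139.1 (left) → 0 crossings.
Only Kappa has an odd count, so the point is inside Kappa.

Kappa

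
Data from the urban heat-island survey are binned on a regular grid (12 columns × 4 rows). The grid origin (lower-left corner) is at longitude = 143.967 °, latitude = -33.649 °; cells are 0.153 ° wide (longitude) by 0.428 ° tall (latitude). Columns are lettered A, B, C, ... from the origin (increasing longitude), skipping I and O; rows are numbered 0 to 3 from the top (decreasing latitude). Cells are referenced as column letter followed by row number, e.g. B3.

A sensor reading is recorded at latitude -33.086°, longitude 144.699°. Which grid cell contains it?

Column index: ⌊(144.699 − 143.967) / 0.153⌋ = ⌊4.784⌋ = 4 → column E
Row offset from origin: ⌊(-33.086 − -33.649) / 0.428⌋ = ⌊1.315⌋ = 1 → row 2 (counted from top)

E2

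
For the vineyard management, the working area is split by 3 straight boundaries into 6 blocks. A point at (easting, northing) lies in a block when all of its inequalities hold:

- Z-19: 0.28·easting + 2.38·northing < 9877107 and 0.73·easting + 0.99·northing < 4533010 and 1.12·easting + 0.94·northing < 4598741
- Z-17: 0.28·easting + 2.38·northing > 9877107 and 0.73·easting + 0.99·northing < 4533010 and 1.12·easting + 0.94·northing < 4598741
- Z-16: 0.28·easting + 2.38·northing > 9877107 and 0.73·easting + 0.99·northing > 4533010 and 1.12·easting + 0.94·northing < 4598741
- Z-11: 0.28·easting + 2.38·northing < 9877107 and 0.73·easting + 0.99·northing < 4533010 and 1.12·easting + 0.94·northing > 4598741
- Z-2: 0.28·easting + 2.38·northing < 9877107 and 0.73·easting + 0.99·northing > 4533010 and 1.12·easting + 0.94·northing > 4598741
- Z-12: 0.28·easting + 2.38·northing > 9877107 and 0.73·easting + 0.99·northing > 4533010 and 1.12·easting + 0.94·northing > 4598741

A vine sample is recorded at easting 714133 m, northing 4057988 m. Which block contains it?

0.28·714133 + 2.38·4057988 = 9857968.680, which is < 9877107
0.73·714133 + 0.99·4057988 = 4538725.210, which is > 4533010
1.12·714133 + 0.94·4057988 = 4614337.680, which is > 4598741
This sign pattern matches Z-2.

Z-2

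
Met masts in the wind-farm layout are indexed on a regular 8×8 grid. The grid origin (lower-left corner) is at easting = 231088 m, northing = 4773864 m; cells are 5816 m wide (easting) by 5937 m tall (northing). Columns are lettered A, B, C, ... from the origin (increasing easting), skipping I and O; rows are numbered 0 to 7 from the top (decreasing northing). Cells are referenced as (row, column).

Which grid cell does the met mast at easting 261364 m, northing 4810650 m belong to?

(1, F)

Column index: ⌊(261364 − 231088) / 5816⌋ = ⌊5.206⌋ = 5 → column F
Row offset from origin: ⌊(4810650 − 4773864) / 5937⌋ = ⌊6.196⌋ = 6 → row 1 (counted from top)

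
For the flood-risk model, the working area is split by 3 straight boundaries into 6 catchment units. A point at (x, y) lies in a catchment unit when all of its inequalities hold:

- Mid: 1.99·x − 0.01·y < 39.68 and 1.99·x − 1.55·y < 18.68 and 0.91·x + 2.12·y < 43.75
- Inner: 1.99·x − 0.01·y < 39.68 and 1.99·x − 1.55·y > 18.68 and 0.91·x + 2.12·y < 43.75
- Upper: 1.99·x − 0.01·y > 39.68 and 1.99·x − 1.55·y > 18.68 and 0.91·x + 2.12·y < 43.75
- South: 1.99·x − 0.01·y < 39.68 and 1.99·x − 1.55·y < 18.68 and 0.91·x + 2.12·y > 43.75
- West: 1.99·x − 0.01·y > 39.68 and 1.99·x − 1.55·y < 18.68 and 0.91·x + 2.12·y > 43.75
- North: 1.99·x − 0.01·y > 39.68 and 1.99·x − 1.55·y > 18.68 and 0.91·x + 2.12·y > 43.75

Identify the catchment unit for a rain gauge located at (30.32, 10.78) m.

1.99·30.32 − 0.01·10.78 = 60.229, which is > 39.68
1.99·30.32 − 1.55·10.78 = 43.628, which is > 18.68
0.91·30.32 + 2.12·10.78 = 50.445, which is > 43.75
This sign pattern matches North.

North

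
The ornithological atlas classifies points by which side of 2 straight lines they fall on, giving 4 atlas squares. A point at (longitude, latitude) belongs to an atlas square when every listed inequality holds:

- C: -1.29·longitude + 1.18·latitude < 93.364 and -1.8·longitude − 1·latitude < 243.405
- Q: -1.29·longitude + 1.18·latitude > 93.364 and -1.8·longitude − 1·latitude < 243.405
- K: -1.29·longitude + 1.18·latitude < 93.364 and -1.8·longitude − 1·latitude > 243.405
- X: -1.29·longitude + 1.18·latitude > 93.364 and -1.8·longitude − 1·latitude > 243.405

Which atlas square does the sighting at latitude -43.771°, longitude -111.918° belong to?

K

-1.29·-111.918 + 1.18·-43.771 = 92.724, which is < 93.364
-1.8·-111.918 − 1·-43.771 = 245.223, which is > 243.405
This sign pattern matches K.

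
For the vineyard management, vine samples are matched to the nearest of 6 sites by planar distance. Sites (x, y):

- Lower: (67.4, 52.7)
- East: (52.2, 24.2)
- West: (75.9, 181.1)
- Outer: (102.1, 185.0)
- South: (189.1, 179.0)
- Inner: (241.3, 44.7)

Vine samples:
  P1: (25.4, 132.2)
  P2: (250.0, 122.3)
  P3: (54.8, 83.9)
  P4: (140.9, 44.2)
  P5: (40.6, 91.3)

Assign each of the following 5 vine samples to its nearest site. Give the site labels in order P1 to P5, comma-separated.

West, Inner, Lower, Lower, Lower

P1 → West (d²=4941.46)
P2 → Inner (d²=6097.45)
P3 → Lower (d²=1132.20)
P4 → Lower (d²=5474.50)
P5 → Lower (d²=2208.20)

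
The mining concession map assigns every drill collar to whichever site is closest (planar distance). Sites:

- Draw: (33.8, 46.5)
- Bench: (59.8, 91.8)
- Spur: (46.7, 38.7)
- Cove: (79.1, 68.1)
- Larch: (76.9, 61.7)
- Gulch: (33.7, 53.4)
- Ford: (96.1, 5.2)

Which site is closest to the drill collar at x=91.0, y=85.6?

Cove

Squared distances to each site:
Draw: 4800.650; Bench: 1011.880; Spur: 4162.100; Cove: 447.860; Larch: 770.020; Gulch: 4320.130; Ford: 6490.170.
Minimum at Cove.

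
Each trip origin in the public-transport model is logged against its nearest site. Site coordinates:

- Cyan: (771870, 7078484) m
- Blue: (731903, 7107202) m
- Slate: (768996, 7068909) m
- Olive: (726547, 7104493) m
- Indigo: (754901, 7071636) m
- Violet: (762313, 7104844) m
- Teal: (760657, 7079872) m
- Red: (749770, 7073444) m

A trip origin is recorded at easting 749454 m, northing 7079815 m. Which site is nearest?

Red

Squared distances to each site:
Cyan: 504248617.000; Blue: 1058085370.000; Slate: 500830600.000; Olive: 1133734333.000; Indigo: 96565850.000; Violet: 791804722.000; Teal: 125510458.000; Red: 40689497.000.
Minimum at Red.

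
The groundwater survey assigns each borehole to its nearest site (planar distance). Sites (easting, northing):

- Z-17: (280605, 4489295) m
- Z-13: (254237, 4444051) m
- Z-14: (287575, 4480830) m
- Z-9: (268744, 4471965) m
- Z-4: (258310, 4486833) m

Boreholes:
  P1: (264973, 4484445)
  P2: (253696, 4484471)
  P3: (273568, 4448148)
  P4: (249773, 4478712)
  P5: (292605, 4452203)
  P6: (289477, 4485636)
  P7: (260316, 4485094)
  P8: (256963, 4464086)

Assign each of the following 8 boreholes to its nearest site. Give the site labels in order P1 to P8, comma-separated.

P1 → Z-4 (d²=50098113.00)
P2 → Z-4 (d²=26868040.00)
P3 → Z-13 (d²=390472970.00)
P4 → Z-4 (d²=138831010.00)
P5 → Z-14 (d²=844806029.00)
P6 → Z-14 (d²=26715240.00)
P7 → Z-4 (d²=7048157.00)
P8 → Z-9 (d²=200870602.00)

Z-4, Z-4, Z-13, Z-4, Z-14, Z-14, Z-4, Z-9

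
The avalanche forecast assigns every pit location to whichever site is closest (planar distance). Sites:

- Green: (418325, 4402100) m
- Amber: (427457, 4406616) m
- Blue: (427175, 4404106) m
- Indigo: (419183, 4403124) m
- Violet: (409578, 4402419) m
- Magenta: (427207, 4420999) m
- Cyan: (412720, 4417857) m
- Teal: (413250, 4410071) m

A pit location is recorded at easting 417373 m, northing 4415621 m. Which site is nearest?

Squared distances to each site:
Green: 183723745.000; Amber: 182777081.000; Blue: 228674429.000; Indigo: 159451109.000; Violet: 235054829.000; Magenta: 125630440.000; Cyan: 26650105.000; Teal: 47801629.000.
Minimum at Cyan.

Cyan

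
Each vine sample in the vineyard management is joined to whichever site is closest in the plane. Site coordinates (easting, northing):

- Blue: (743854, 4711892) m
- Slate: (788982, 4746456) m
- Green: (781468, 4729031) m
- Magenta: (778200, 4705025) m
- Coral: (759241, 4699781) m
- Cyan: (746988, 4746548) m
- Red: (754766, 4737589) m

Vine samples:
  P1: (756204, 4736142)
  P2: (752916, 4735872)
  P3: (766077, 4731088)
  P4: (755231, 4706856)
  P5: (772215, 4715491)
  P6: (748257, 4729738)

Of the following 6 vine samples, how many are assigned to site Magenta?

P1 → Red
P2 → Red
P3 → Red
P4 → Coral
P5 → Magenta
P6 → Red
1 of the 6 goes to Magenta.

1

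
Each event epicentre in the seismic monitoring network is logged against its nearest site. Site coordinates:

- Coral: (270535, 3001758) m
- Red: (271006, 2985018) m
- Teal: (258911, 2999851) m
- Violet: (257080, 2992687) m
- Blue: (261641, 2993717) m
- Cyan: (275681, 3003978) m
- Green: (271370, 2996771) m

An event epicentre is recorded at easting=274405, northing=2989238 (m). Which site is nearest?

Red

Squared distances to each site:
Coral: 171727300.000; Red: 29361601.000; Teal: 352699805.000; Violet: 312051226.000; Blue: 182981137.000; Cyan: 218895776.000; Green: 65957314.000.
Minimum at Red.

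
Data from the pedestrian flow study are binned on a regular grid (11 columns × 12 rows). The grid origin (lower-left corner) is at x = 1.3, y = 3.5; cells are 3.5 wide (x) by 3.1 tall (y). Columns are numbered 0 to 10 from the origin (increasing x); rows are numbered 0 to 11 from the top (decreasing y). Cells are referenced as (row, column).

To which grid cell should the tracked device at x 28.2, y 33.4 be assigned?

(2, 7)

Column index: ⌊(28.2 − 1.3) / 3.5⌋ = ⌊7.686⌋ = 7
Row offset from origin: ⌊(33.4 − 3.5) / 3.1⌋ = ⌊9.645⌋ = 9 → row 2 (counted from top)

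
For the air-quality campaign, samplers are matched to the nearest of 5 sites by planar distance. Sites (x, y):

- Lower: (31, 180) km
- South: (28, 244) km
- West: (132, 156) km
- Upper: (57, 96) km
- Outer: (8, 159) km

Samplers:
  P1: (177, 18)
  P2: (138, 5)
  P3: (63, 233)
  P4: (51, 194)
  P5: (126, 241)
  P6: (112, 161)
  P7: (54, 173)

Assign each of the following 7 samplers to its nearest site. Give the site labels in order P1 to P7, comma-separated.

P1 → Upper (d²=20484.00)
P2 → Upper (d²=14842.00)
P3 → South (d²=1346.00)
P4 → Lower (d²=596.00)
P5 → West (d²=7261.00)
P6 → West (d²=425.00)
P7 → Lower (d²=578.00)

Upper, Upper, South, Lower, West, West, Lower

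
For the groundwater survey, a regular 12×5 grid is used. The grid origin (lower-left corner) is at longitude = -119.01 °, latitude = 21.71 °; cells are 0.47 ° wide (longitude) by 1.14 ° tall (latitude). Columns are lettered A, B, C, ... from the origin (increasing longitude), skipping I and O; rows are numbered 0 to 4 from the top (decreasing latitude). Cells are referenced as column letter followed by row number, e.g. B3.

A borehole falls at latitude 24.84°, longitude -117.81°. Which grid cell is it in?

Column index: ⌊(-117.81 − -119.01) / 0.47⌋ = ⌊2.553⌋ = 2 → column C
Row offset from origin: ⌊(24.84 − 21.71) / 1.14⌋ = ⌊2.746⌋ = 2 → row 2 (counted from top)

C2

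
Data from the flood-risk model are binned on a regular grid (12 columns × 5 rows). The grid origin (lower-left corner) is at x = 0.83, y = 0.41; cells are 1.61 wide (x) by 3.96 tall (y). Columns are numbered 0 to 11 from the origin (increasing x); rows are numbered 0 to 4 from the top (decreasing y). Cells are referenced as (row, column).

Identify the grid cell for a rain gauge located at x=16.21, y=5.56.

(3, 9)

Column index: ⌊(16.21 − 0.83) / 1.61⌋ = ⌊9.553⌋ = 9
Row offset from origin: ⌊(5.56 − 0.41) / 3.96⌋ = ⌊1.301⌋ = 1 → row 3 (counted from top)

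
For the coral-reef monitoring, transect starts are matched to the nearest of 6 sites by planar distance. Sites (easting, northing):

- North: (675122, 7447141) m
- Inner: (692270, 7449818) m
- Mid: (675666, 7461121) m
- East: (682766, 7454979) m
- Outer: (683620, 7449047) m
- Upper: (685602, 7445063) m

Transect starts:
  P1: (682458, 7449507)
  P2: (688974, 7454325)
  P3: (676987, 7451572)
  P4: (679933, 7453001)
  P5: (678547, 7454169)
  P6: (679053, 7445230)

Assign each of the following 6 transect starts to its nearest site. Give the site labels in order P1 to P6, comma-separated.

Outer, Inner, North, East, East, North

P1 → Outer (d²=1561844.00)
P2 → Inner (d²=31176665.00)
P3 → North (d²=23111986.00)
P4 → East (d²=11938373.00)
P5 → East (d²=18456061.00)
P6 → North (d²=19104682.00)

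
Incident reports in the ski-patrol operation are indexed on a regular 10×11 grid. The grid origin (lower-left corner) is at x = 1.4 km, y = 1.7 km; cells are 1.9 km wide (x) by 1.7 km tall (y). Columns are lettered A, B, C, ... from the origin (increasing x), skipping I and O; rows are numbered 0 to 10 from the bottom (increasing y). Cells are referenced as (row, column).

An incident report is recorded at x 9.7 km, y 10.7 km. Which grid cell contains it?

(5, E)

Column index: ⌊(9.7 − 1.4) / 1.9⌋ = ⌊4.368⌋ = 4 → column E
Row offset from origin: ⌊(10.7 − 1.7) / 1.7⌋ = ⌊5.294⌋ = 5 → row 5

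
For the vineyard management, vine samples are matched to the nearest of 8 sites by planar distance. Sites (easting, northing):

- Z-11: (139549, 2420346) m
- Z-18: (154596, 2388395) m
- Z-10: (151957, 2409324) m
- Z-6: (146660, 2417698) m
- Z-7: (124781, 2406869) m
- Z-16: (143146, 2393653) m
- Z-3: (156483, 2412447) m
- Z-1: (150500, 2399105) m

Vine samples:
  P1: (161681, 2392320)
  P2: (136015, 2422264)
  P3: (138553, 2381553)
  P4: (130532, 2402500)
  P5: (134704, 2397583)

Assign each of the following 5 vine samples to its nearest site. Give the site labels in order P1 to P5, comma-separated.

Z-18, Z-11, Z-16, Z-7, Z-16

P1 → Z-18 (d²=65602850.00)
P2 → Z-11 (d²=16167880.00)
P3 → Z-16 (d²=167505649.00)
P4 → Z-7 (d²=52162162.00)
P5 → Z-16 (d²=86712264.00)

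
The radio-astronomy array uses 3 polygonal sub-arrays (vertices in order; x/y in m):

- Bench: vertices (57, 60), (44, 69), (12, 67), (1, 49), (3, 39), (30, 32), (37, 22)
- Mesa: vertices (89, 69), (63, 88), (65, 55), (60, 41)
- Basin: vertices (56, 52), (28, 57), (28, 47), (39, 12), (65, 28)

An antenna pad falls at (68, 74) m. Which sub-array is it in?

Mesa

Cast a ray rightward from (68, 74). For each polygon, the edges (by vertex number in listed order) whose endpoints lie on opposite sides of y = 74, where each meets that height, and whether that is right or left of the point:
Bench: no edge straddles that height → 0 crossings.
Mesa: 1–2 at x≈82.2 (right), 2–3 at x≈63.8 (left) → 1 crossing.
Basin: no edge straddles that height → 0 crossings.
Only Mesa has an odd count, so the point is inside Mesa.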